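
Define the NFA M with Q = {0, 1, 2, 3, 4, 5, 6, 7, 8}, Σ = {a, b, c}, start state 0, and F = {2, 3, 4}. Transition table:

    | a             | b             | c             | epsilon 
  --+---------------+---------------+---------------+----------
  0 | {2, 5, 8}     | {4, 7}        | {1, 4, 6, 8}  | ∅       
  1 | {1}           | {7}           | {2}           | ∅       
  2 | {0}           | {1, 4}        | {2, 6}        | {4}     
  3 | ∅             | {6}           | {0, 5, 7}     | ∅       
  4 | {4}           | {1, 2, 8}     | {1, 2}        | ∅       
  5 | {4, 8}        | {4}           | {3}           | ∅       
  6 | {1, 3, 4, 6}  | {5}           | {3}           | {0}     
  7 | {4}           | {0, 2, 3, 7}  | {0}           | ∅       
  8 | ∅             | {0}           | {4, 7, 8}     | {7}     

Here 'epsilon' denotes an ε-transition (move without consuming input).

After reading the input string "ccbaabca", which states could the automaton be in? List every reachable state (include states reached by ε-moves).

{0, 1, 2, 3, 4, 5, 6, 7, 8}

Start in {0}.
Read 'c': 0→{1, 4, 6, 8}; union {1, 4, 6, 8}; ε-closure = {0, 1, 4, 6, 7, 8}.
Read 'c': 0→{1, 4, 6, 8}, 1→{2}, 4→{1, 2}, 6→{3}, 7→{0}, 8→{4, 7, 8}; now {0, 1, 2, 3, 4, 6, 7, 8}.
Read 'b': 0→{4, 7}, 1→{7}, 2→{1, 4}, 3→{6}, 4→{1, 2, 8}, 6→{5}, 7→{0, 2, 3, 7}, 8→{0}; now {0, 1, 2, 3, 4, 5, 6, 7, 8}.
Read 'a': 0→{2, 5, 8}, 1→{1}, 2→{0}, 3→∅, 4→{4}, 5→{4, 8}, 6→{1, 3, 4, 6}, 7→{4}, 8→∅; union {0, 1, 2, 3, 4, 5, 6, 8}; ε-closure = {0, 1, 2, 3, 4, 5, 6, 7, 8}.
Read 'a': 0→{2, 5, 8}, 1→{1}, 2→{0}, 3→∅, 4→{4}, 5→{4, 8}, 6→{1, 3, 4, 6}, 7→{4}, 8→∅; union {0, 1, 2, 3, 4, 5, 6, 8}; ε-closure = {0, 1, 2, 3, 4, 5, 6, 7, 8}.
Read 'b': 0→{4, 7}, 1→{7}, 2→{1, 4}, 3→{6}, 4→{1, 2, 8}, 5→{4}, 6→{5}, 7→{0, 2, 3, 7}, 8→{0}; now {0, 1, 2, 3, 4, 5, 6, 7, 8}.
Read 'c': 0→{1, 4, 6, 8}, 1→{2}, 2→{2, 6}, 3→{0, 5, 7}, 4→{1, 2}, 5→{3}, 6→{3}, 7→{0}, 8→{4, 7, 8}; now {0, 1, 2, 3, 4, 5, 6, 7, 8}.
Read 'a': 0→{2, 5, 8}, 1→{1}, 2→{0}, 3→∅, 4→{4}, 5→{4, 8}, 6→{1, 3, 4, 6}, 7→{4}, 8→∅; union {0, 1, 2, 3, 4, 5, 6, 8}; ε-closure = {0, 1, 2, 3, 4, 5, 6, 7, 8}.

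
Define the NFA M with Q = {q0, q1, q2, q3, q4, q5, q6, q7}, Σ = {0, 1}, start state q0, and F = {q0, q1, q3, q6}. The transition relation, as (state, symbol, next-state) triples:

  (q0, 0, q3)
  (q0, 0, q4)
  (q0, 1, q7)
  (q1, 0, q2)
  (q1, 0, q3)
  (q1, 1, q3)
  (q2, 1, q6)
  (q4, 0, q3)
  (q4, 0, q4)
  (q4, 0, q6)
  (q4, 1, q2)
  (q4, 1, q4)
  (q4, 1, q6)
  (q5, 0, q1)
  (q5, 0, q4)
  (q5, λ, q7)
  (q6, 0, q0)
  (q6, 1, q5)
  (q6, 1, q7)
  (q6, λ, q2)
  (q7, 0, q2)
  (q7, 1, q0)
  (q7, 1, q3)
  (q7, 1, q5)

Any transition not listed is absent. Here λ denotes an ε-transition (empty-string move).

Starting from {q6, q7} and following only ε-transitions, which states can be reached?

{q2, q6, q7}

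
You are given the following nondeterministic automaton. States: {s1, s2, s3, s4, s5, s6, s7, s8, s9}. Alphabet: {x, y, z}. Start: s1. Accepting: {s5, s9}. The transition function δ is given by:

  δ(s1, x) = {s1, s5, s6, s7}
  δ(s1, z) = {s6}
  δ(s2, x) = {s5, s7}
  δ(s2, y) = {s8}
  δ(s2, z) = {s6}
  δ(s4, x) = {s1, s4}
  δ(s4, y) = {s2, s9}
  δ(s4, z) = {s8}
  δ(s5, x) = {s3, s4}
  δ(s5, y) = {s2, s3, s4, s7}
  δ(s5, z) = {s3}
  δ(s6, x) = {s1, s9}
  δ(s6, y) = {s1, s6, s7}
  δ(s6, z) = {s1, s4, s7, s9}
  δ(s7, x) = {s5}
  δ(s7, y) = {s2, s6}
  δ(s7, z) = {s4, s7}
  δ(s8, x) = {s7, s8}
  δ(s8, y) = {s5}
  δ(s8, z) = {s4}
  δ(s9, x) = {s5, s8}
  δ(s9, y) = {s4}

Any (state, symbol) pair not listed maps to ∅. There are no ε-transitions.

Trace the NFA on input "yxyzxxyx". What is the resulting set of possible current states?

Start in {s1}.
Read 'y': s1→∅; now ∅.
The set is empty and remains empty for the remaining 7 symbols.

∅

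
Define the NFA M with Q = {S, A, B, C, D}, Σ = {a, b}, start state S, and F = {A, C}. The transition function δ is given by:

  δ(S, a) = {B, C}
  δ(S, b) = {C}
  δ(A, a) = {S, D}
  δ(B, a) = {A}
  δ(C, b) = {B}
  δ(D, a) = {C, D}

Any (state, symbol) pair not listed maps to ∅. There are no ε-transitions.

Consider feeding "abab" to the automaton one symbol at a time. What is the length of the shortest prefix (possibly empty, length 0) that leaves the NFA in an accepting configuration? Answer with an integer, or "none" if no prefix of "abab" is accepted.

1

Start in {S}.
Read 'a': S→{B, C}; now {B, C}.
None of the earlier sets intersect F, but {B, C} does.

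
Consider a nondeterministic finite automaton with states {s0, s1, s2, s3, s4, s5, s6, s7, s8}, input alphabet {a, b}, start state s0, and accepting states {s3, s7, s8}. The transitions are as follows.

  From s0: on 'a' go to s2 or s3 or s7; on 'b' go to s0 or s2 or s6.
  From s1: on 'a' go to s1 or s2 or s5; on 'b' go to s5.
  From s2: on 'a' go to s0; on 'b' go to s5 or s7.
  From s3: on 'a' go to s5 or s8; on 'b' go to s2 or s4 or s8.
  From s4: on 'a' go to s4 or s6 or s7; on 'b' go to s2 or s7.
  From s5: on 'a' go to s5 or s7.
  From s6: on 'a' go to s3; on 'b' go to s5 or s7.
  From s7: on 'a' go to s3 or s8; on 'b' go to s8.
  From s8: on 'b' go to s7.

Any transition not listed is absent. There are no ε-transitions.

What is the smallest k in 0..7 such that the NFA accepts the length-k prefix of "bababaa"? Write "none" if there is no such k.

2

Start in {s0}.
Read 'b': {s0} → {s0, s2, s6}.
Read 'a': {s0, s2, s6} → {s0, s2, s3, s7}.
None of the earlier sets intersect F, but {s0, s2, s3, s7} does.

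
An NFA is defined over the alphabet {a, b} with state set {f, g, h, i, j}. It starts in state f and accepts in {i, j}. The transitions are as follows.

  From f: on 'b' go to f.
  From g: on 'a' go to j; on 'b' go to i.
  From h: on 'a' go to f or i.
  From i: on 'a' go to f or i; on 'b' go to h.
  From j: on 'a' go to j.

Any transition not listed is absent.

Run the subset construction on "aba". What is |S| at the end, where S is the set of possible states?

0

Start in {f}.
Read 'a': f→∅; now ∅.
The set is empty and remains empty for the remaining 2 symbols.
That set has 0 states.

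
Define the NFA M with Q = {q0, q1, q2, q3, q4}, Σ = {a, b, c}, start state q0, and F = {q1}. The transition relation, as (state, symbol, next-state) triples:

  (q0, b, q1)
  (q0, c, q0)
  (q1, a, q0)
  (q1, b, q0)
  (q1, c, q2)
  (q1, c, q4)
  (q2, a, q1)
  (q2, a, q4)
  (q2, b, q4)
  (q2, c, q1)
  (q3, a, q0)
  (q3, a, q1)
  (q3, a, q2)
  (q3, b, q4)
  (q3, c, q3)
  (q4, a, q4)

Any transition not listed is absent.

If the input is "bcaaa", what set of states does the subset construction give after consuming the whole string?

{q4}

Start in {q0}.
Read 'b': q0→{q1}; now {q1}.
Read 'c': q1→{q2, q4}; now {q2, q4}.
Read 'a': q2→{q1, q4}, q4→{q4}; now {q1, q4}.
Read 'a': q1→{q0}, q4→{q4}; now {q0, q4}.
Read 'a': q0→∅, q4→{q4}; now {q4}.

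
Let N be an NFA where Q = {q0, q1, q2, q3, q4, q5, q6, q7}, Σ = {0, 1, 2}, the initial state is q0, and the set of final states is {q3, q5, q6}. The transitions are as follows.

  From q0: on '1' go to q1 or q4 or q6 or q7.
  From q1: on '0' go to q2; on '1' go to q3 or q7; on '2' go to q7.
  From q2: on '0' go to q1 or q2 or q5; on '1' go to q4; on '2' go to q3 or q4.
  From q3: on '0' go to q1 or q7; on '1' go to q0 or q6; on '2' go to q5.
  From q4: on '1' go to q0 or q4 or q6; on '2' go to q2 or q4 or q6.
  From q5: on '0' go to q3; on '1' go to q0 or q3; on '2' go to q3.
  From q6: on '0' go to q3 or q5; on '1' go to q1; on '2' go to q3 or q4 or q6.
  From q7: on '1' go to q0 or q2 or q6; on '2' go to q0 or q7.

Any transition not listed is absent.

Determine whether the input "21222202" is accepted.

Start in {q0}.
Read '2': q0→∅; now ∅.
The set is empty and remains empty for the remaining 7 symbols.
The final set ∅ contains no accepting state.

No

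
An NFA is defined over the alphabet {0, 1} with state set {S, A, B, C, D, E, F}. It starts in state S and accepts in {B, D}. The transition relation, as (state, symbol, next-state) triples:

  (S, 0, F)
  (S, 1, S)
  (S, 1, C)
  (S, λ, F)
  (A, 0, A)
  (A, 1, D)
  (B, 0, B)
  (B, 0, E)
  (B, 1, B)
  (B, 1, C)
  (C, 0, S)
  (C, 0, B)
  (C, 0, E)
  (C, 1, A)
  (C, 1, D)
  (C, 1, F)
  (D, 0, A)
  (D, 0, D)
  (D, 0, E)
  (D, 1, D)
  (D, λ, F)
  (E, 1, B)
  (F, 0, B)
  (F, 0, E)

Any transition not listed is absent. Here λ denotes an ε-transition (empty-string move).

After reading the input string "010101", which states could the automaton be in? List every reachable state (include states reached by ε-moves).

Start: ε-closure({S}) = {S, F}.
Read '0': {S, F} → {B, E, F}.
Read '1': {B, E, F} → {B, C}.
Read '0': {B, C} → {S, B, E, F}.
Read '1': {S, B, E, F} → {S, B, C, F}.
Read '0': {S, B, C, F} → {S, B, E, F}.
Read '1': {S, B, E, F} → {S, B, C, F}.

{S, B, C, F}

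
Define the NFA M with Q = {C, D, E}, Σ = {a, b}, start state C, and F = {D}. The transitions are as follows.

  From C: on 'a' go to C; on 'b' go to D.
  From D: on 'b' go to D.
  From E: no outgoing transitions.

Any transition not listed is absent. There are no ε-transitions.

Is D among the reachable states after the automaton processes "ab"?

Yes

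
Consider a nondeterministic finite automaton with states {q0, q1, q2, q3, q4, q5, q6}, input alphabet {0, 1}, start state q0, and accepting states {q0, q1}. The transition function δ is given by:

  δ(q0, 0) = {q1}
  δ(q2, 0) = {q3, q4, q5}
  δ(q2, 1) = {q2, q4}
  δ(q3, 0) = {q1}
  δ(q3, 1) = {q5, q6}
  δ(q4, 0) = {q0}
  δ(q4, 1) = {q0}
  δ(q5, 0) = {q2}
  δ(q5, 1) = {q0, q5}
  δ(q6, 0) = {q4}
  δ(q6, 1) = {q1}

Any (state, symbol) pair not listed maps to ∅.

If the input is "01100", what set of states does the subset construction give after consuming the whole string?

Start in {q0}.
Read '0': q0→{q1}; now {q1}.
Read '1': q1→∅; now ∅.
The set is empty and remains empty for the remaining 3 symbols.

∅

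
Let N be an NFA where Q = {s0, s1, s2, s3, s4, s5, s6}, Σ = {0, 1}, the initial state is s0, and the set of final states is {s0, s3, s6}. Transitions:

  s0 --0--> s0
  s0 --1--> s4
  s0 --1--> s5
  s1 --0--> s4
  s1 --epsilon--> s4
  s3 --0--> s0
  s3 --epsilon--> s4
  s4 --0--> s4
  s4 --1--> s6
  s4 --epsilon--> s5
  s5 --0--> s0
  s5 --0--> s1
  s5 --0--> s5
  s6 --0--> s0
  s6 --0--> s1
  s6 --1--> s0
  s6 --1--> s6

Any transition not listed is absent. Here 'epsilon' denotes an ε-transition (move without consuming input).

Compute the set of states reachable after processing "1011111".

Start in {s0}.
Read '1': s0→{s4, s5}; now {s4, s5}.
Read '0': s4→{s4}, s5→{s0, s1, s5}; now {s0, s1, s4, s5}.
Read '1': s0→{s4, s5}, s1→∅, s4→{s6}, s5→∅; now {s4, s5, s6}.
Read '1': s4→{s6}, s5→∅, s6→{s0, s6}; now {s0, s6}.
Read '1': s0→{s4, s5}, s6→{s0, s6}; now {s0, s4, s5, s6}.
Read '1': s0→{s4, s5}, s4→{s6}, s5→∅, s6→{s0, s6}; now {s0, s4, s5, s6}.
Read '1': s0→{s4, s5}, s4→{s6}, s5→∅, s6→{s0, s6}; now {s0, s4, s5, s6}.

{s0, s4, s5, s6}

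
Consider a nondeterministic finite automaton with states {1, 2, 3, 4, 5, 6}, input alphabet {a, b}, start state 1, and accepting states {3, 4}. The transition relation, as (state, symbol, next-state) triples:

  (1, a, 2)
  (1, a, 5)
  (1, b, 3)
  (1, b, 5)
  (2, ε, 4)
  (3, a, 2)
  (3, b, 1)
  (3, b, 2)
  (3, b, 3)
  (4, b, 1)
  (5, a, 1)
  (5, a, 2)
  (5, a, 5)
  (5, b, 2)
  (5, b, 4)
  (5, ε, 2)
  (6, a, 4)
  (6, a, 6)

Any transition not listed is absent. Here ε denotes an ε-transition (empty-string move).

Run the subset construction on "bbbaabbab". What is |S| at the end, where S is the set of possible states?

5

Start in {1}.
Read 'b': 1→{3, 5}; union {3, 5}; ε-closure = {2, 3, 4, 5}.
Read 'b': 2→∅, 3→{1, 2, 3}, 4→{1}, 5→{2, 4}; now {1, 2, 3, 4}.
Read 'b': 1→{3, 5}, 2→∅, 3→{1, 2, 3}, 4→{1}; union {1, 2, 3, 5}; ε-closure = {1, 2, 3, 4, 5}.
Read 'a': 1→{2, 5}, 2→∅, 3→{2}, 4→∅, 5→{1, 2, 5}; union {1, 2, 5}; ε-closure = {1, 2, 4, 5}.
Read 'a': 1→{2, 5}, 2→∅, 4→∅, 5→{1, 2, 5}; union {1, 2, 5}; ε-closure = {1, 2, 4, 5}.
Read 'b': 1→{3, 5}, 2→∅, 4→{1}, 5→{2, 4}; now {1, 2, 3, 4, 5}.
Read 'b': 1→{3, 5}, 2→∅, 3→{1, 2, 3}, 4→{1}, 5→{2, 4}; now {1, 2, 3, 4, 5}.
Read 'a': 1→{2, 5}, 2→∅, 3→{2}, 4→∅, 5→{1, 2, 5}; union {1, 2, 5}; ε-closure = {1, 2, 4, 5}.
Read 'b': 1→{3, 5}, 2→∅, 4→{1}, 5→{2, 4}; now {1, 2, 3, 4, 5}.
That set has 5 states.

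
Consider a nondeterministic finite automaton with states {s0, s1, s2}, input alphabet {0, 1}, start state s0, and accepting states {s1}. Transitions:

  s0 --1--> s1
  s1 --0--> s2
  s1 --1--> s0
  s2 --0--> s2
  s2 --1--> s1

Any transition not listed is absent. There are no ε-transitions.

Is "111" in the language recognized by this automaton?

Start in {s0}.
Read '1': s0→{s1}; now {s1}.
Read '1': s1→{s0}; now {s0}.
Read '1': s0→{s1}; now {s1}.
The final set {s1} contains the accepting state s1.

Yes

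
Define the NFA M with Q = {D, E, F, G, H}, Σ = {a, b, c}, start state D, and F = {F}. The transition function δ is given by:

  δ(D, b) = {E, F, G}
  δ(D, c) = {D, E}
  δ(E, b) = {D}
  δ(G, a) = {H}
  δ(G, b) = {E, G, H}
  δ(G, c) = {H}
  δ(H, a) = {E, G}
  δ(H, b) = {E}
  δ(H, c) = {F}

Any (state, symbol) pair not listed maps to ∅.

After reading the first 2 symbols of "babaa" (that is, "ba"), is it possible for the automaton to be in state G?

No

Start in {D}.
Read 'b': {D} → {E, F, G}.
Read 'a': {E, F, G} → {H}.
State G is not in {H}.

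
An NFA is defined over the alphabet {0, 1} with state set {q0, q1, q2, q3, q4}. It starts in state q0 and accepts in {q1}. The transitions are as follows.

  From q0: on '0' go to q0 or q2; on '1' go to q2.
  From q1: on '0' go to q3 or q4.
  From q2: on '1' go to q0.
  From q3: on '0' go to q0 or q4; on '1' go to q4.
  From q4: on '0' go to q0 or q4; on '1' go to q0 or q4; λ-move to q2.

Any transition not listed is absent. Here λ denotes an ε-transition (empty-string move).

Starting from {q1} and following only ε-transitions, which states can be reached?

{q1}

Begin with {q1}.
No ε-moves leave this set, so the closure equals the set itself.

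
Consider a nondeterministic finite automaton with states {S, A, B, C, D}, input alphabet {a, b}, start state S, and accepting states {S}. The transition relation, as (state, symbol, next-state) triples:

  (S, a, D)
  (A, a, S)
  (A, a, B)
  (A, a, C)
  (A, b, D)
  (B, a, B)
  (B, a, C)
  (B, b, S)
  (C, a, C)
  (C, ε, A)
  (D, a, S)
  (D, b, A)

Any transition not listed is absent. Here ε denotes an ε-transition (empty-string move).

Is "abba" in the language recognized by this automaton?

Start in {S}.
Read 'a': {S} → {D}.
Read 'b': {D} → {A}.
Read 'b': {A} → {D}.
Read 'a': {D} → {S}.
The final set {S} contains the accepting state S.

Yes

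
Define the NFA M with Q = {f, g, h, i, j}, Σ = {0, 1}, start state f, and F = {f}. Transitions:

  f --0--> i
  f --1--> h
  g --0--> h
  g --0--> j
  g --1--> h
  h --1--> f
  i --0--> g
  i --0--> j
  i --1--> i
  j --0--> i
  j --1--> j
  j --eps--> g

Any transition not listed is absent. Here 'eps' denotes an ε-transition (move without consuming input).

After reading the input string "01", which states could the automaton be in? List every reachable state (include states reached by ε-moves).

{i}

Start in {f}.
Read '0': {f} → {i}.
Read '1': {i} → {i}.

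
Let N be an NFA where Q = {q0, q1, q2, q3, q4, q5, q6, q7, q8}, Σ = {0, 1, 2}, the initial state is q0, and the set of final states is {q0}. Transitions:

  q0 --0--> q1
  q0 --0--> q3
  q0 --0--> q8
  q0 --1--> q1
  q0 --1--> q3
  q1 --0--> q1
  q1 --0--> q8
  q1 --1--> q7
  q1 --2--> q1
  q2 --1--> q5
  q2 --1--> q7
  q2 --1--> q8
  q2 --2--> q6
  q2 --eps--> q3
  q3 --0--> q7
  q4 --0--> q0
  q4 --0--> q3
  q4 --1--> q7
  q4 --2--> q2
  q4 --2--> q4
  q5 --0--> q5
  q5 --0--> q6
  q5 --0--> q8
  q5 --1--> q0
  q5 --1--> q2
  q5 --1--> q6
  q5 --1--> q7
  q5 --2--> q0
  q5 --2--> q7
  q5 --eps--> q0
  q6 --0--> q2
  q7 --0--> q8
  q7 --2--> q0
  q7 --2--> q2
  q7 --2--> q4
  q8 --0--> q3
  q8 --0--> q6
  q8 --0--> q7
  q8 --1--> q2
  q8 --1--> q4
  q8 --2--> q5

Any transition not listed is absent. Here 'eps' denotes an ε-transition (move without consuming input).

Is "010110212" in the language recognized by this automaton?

Start in {q0}.
Read '0': q0→{q1, q3, q8}; now {q1, q3, q8}.
Read '1': q1→{q7}, q3→∅, q8→{q2, q4}; union {q2, q4, q7}; ε-closure = {q2, q3, q4, q7}.
Read '0': q2→∅, q3→{q7}, q4→{q0, q3}, q7→{q8}; now {q0, q3, q7, q8}.
Read '1': q0→{q1, q3}, q3→∅, q7→∅, q8→{q2, q4}; now {q1, q2, q3, q4}.
Read '1': q1→{q7}, q2→{q5, q7, q8}, q3→∅, q4→{q7}; union {q5, q7, q8}; ε-closure = {q0, q5, q7, q8}.
Read '0': q0→{q1, q3, q8}, q5→{q5, q6, q8}, q7→{q8}, q8→{q3, q6, q7}; union {q1, q3, q5, q6, q7, q8}; ε-closure = {q0, q1, q3, q5, q6, q7, q8}.
Read '2': q0→∅, q1→{q1}, q3→∅, q5→{q0, q7}, q6→∅, q7→{q0, q2, q4}, q8→{q5}; union {q0, q1, q2, q4, q5, q7}; ε-closure = {q0, q1, q2, q3, q4, q5, q7}.
Read '1': q0→{q1, q3}, q1→{q7}, q2→{q5, q7, q8}, q3→∅, q4→{q7}, q5→{q0, q2, q6, q7}, q7→∅; now {q0, q1, q2, q3, q5, q6, q7, q8}.
Read '2': q0→∅, q1→{q1}, q2→{q6}, q3→∅, q5→{q0, q7}, q6→∅, q7→{q0, q2, q4}, q8→{q5}; union {q0, q1, q2, q4, q5, q6, q7}; ε-closure = {q0, q1, q2, q3, q4, q5, q6, q7}.
The final set {q0, q1, q2, q3, q4, q5, q6, q7} contains the accepting state q0.

Yes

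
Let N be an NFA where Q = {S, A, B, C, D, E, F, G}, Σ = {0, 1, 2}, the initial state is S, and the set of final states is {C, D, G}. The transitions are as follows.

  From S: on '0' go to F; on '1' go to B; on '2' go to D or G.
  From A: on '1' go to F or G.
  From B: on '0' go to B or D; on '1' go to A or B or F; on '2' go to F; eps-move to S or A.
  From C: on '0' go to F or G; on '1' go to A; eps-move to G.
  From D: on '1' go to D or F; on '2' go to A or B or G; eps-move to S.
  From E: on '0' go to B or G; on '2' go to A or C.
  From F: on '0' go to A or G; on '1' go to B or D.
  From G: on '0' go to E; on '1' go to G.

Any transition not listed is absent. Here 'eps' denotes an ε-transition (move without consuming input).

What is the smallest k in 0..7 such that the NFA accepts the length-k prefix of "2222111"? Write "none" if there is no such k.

Start in {S}.
Read '2': {S} → {S, D, G}.
None of the earlier sets intersect F, but {S, D, G} does.

1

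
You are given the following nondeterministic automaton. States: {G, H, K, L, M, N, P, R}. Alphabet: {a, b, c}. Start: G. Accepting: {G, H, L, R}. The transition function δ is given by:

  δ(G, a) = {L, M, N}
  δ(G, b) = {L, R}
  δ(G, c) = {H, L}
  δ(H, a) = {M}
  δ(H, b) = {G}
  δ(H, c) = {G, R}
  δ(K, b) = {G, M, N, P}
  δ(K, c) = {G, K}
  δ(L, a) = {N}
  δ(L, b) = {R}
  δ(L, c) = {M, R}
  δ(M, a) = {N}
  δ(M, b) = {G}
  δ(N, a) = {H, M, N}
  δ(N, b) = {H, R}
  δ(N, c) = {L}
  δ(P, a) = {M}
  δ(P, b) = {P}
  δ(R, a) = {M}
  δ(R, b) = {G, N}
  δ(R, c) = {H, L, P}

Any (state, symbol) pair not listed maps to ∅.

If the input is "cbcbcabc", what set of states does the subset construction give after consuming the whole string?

{G, H, L, P, R}

Start in {G}.
Read 'c': {G} → {H, L}.
Read 'b': {H, L} → {G, R}.
Read 'c': {G, R} → {H, L, P}.
Read 'b': {H, L, P} → {G, P, R}.
Read 'c': {G, P, R} → {H, L, P}.
Read 'a': {H, L, P} → {M, N}.
Read 'b': {M, N} → {G, H, R}.
Read 'c': {G, H, R} → {G, H, L, P, R}.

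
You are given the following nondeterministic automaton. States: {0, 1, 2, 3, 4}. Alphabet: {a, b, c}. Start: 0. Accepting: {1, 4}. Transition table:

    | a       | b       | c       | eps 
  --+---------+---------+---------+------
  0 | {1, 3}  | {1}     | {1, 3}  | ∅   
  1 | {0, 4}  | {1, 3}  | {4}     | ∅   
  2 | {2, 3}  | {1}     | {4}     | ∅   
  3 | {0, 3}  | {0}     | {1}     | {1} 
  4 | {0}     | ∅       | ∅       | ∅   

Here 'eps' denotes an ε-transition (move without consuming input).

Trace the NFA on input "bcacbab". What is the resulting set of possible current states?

{0, 1, 3}

Start in {0}.
Read 'b': {0} → {1}.
Read 'c': {1} → {4}.
Read 'a': {4} → {0}.
Read 'c': {0} → {1, 3}.
Read 'b': {1, 3} → {0, 1, 3}.
Read 'a': {0, 1, 3} → {0, 1, 3, 4}.
Read 'b': {0, 1, 3, 4} → {0, 1, 3}.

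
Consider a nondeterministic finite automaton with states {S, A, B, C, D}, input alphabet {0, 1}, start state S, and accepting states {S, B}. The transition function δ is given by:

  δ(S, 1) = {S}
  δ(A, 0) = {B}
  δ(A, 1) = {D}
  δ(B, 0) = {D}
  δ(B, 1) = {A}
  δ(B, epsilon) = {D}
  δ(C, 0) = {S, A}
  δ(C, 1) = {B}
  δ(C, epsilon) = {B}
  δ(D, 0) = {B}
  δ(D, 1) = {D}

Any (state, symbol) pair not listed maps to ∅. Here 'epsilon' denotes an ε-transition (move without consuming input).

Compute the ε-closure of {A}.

Begin with {A}.
No ε-moves leave this set, so the closure equals the set itself.

{A}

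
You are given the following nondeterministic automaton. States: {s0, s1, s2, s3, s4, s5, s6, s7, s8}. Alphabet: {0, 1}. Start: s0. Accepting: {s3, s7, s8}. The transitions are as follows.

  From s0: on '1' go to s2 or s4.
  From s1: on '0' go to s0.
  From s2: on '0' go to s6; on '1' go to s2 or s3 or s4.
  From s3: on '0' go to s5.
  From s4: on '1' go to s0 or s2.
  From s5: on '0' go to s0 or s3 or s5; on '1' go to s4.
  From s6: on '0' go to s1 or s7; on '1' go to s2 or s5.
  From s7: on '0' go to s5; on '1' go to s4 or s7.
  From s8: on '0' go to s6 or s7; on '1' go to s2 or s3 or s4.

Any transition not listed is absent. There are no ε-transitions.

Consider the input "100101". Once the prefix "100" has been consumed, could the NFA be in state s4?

No

Start in {s0}.
Read '1': {s0} → {s2, s4}.
Read '0': {s2, s4} → {s6}.
Read '0': {s6} → {s1, s7}.
State s4 is not in {s1, s7}.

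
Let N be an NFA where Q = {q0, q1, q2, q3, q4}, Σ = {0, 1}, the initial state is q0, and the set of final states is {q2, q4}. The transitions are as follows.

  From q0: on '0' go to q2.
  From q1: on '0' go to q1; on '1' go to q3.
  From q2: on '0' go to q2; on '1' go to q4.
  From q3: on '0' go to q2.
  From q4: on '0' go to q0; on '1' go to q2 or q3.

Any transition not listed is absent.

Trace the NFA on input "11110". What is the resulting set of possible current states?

∅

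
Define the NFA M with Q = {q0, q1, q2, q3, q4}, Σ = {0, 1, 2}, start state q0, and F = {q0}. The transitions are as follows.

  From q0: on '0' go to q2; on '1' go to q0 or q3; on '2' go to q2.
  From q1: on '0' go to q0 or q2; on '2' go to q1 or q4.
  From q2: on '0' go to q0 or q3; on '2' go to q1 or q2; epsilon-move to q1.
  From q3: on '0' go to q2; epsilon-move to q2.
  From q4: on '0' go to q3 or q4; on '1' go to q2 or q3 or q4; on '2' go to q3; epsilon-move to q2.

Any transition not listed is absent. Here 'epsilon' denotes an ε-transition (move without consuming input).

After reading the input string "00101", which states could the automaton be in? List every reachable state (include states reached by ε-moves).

{q0, q1, q2, q3}

Start in {q0}.
Read '0': {q0} → {q1, q2}.
Read '0': {q1, q2} → {q0, q1, q2, q3}.
Read '1': {q0, q1, q2, q3} → {q0, q1, q2, q3}.
Read '0': {q0, q1, q2, q3} → {q0, q1, q2, q3}.
Read '1': {q0, q1, q2, q3} → {q0, q1, q2, q3}.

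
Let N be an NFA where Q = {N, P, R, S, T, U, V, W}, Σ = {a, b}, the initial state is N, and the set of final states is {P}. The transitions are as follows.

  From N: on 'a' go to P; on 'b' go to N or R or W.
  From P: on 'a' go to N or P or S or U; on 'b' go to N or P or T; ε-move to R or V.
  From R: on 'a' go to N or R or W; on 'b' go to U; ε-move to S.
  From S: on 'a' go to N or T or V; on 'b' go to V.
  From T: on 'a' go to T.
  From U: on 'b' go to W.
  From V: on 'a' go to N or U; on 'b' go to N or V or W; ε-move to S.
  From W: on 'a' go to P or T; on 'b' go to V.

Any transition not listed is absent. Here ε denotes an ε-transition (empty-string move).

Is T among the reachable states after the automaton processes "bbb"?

No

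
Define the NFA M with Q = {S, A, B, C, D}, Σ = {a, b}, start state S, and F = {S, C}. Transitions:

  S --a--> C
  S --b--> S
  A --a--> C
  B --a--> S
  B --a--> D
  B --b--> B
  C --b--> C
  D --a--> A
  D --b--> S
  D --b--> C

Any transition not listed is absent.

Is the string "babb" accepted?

Start in {S}.
Read 'b': {S} → {S}.
Read 'a': {S} → {C}.
Read 'b': {C} → {C}.
Read 'b': {C} → {C}.
The final set {C} contains the accepting state C.

Yes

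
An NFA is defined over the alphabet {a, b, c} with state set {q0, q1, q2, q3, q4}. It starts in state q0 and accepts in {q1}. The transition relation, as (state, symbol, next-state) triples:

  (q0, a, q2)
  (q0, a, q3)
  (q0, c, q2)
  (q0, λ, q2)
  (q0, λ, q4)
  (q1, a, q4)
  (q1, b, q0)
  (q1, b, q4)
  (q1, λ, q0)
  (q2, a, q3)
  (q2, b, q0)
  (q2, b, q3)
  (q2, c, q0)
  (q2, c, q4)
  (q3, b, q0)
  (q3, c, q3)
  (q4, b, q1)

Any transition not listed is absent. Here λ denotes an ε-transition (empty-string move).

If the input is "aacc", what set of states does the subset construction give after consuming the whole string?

{q3}

Start: ε-closure({q0}) = {q0, q2, q4}.
Read 'a': {q0, q2, q4} → {q2, q3}.
Read 'a': {q2, q3} → {q3}.
Read 'c': {q3} → {q3}.
Read 'c': {q3} → {q3}.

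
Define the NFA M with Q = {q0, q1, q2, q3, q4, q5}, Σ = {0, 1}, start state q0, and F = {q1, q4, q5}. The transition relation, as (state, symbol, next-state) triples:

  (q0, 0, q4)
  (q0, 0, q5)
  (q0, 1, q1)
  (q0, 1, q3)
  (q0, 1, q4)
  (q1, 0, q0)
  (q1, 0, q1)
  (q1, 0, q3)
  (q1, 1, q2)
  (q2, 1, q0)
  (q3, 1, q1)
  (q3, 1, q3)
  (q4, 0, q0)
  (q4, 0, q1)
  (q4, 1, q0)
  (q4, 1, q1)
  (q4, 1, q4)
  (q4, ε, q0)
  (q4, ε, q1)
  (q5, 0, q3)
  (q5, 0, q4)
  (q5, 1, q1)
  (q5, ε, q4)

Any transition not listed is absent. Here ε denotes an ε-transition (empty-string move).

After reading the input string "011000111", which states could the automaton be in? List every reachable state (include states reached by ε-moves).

Start in {q0}.
Read '0': {q0} → {q0, q1, q4, q5}.
Read '1': {q0, q1, q4, q5} → {q0, q1, q2, q3, q4}.
Read '1': {q0, q1, q2, q3, q4} → {q0, q1, q2, q3, q4}.
Read '0': {q0, q1, q2, q3, q4} → {q0, q1, q3, q4, q5}.
Read '0': {q0, q1, q3, q4, q5} → {q0, q1, q3, q4, q5}.
Read '0': {q0, q1, q3, q4, q5} → {q0, q1, q3, q4, q5}.
Read '1': {q0, q1, q3, q4, q5} → {q0, q1, q2, q3, q4}.
Read '1': {q0, q1, q2, q3, q4} → {q0, q1, q2, q3, q4}.
Read '1': {q0, q1, q2, q3, q4} → {q0, q1, q2, q3, q4}.

{q0, q1, q2, q3, q4}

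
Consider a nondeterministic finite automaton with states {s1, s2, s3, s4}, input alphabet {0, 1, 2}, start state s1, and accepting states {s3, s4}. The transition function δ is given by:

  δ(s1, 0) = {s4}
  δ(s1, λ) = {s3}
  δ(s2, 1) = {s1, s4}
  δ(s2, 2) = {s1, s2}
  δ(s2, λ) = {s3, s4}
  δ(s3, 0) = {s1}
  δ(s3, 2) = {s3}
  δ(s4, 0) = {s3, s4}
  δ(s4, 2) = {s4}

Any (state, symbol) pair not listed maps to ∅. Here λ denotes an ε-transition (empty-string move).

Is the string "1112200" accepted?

No

Start: ε-closure({s1}) = {s1, s3}.
Read '1': {s1, s3} → ∅.
The set is empty and remains empty for the remaining 6 symbols.
The final set ∅ contains no accepting state.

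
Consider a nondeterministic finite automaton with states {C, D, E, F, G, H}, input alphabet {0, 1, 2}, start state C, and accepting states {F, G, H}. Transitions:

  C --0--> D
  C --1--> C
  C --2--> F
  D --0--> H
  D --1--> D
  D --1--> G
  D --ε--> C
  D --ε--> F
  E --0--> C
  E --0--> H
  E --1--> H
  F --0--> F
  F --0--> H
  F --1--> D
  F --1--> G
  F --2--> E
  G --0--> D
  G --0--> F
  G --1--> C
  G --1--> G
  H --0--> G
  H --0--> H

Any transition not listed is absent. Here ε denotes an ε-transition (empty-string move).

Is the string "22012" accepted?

Start in {C}.
Read '2': {C} → {F}.
Read '2': {F} → {E}.
Read '0': {E} → {C, H}.
Read '1': {C, H} → {C}.
Read '2': {C} → {F}.
The final set {F} contains the accepting state F.

Yes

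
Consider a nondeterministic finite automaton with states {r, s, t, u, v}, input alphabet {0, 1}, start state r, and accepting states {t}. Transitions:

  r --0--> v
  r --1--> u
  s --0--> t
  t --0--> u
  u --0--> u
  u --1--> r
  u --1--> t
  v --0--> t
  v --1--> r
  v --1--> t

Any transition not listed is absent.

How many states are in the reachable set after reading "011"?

1

Start in {r}.
Read '0': {r} → {v}.
Read '1': {v} → {r, t}.
Read '1': {r, t} → {u}.
That set has 1 state.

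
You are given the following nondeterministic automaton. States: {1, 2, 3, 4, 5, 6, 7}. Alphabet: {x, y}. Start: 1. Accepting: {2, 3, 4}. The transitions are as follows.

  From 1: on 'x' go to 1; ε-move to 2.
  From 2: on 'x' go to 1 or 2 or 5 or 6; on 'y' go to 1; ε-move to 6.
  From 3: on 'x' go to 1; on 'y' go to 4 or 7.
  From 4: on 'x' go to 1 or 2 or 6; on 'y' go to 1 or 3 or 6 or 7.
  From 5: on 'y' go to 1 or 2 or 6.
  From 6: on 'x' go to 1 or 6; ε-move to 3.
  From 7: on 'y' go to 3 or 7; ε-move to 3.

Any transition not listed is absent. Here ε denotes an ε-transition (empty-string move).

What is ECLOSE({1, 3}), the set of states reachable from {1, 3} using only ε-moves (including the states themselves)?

{1, 2, 3, 6}

Begin with {1, 3}.
ε-move 1 → 2; add 2.
ε-move 2 → 6; add 6.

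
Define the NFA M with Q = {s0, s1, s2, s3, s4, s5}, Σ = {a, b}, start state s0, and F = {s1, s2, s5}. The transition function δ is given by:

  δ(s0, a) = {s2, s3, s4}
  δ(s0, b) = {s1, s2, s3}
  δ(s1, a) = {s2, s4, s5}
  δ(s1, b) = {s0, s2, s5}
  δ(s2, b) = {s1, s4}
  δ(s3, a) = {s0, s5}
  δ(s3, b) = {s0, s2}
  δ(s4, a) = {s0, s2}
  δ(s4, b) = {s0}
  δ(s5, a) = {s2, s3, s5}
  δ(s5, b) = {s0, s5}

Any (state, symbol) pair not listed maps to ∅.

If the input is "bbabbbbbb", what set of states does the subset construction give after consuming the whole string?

{s0, s1, s2, s3, s4, s5}

Start in {s0}.
Read 'b': s0→{s1, s2, s3}; now {s1, s2, s3}.
Read 'b': s1→{s0, s2, s5}, s2→{s1, s4}, s3→{s0, s2}; now {s0, s1, s2, s4, s5}.
Read 'a': s0→{s2, s3, s4}, s1→{s2, s4, s5}, s2→∅, s4→{s0, s2}, s5→{s2, s3, s5}; now {s0, s2, s3, s4, s5}.
Read 'b': s0→{s1, s2, s3}, s2→{s1, s4}, s3→{s0, s2}, s4→{s0}, s5→{s0, s5}; now {s0, s1, s2, s3, s4, s5}.
Read 'b': s0→{s1, s2, s3}, s1→{s0, s2, s5}, s2→{s1, s4}, s3→{s0, s2}, s4→{s0}, s5→{s0, s5}; now {s0, s1, s2, s3, s4, s5}.
Read 'b': s0→{s1, s2, s3}, s1→{s0, s2, s5}, s2→{s1, s4}, s3→{s0, s2}, s4→{s0}, s5→{s0, s5}; now {s0, s1, s2, s3, s4, s5}.
Read 'b': s0→{s1, s2, s3}, s1→{s0, s2, s5}, s2→{s1, s4}, s3→{s0, s2}, s4→{s0}, s5→{s0, s5}; now {s0, s1, s2, s3, s4, s5}.
Read 'b': s0→{s1, s2, s3}, s1→{s0, s2, s5}, s2→{s1, s4}, s3→{s0, s2}, s4→{s0}, s5→{s0, s5}; now {s0, s1, s2, s3, s4, s5}.
Read 'b': s0→{s1, s2, s3}, s1→{s0, s2, s5}, s2→{s1, s4}, s3→{s0, s2}, s4→{s0}, s5→{s0, s5}; now {s0, s1, s2, s3, s4, s5}.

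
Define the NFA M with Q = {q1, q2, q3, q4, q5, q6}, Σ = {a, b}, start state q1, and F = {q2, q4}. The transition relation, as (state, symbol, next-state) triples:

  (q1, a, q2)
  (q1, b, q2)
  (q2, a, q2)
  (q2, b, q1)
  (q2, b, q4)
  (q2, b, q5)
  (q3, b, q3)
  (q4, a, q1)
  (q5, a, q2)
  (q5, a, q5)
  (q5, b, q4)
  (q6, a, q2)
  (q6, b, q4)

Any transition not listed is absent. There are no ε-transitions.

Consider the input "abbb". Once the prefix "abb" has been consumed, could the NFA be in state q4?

Start in {q1}.
Read 'a': q1→{q2}; now {q2}.
Read 'b': q2→{q1, q4, q5}; now {q1, q4, q5}.
Read 'b': q1→{q2}, q4→∅, q5→{q4}; now {q2, q4}.
State q4 is in {q2, q4}.

Yes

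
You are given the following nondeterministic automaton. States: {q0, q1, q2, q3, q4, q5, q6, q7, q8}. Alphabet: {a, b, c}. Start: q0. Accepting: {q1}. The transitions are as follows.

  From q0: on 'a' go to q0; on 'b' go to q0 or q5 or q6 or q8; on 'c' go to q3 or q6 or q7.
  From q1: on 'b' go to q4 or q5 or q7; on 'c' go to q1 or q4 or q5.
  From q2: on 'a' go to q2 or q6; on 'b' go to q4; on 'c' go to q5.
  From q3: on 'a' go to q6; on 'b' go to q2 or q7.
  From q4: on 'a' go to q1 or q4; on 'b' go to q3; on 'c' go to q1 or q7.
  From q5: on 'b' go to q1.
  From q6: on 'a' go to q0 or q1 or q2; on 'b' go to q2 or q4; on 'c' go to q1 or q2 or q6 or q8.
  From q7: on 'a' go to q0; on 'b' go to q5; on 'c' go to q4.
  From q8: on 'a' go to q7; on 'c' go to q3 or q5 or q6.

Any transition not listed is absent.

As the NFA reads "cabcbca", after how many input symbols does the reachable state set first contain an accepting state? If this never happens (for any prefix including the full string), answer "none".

Start in {q0}.
Read 'c': q0→{q3, q6, q7}; now {q3, q6, q7}.
Read 'a': q3→{q6}, q6→{q0, q1, q2}, q7→{q0}; now {q0, q1, q2, q6}.
None of the earlier sets intersect F, but {q0, q1, q2, q6} does.

2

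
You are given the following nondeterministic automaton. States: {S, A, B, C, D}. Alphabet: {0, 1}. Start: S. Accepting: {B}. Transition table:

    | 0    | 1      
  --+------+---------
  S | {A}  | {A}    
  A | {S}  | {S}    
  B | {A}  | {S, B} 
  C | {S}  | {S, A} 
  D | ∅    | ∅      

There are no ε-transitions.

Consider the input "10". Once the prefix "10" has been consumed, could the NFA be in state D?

No

Start in {S}.
Read '1': S→{A}; now {A}.
Read '0': A→{S}; now {S}.
State D is not in {S}.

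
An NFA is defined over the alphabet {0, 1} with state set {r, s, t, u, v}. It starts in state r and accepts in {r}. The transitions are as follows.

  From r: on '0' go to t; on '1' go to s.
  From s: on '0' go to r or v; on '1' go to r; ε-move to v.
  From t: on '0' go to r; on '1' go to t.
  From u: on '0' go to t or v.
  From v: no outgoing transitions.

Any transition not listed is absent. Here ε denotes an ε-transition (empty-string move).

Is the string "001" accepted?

No

Start in {r}.
Read '0': {r} → {t}.
Read '0': {t} → {r}.
Read '1': {r} → {s, v}.
The final set {s, v} contains no accepting state.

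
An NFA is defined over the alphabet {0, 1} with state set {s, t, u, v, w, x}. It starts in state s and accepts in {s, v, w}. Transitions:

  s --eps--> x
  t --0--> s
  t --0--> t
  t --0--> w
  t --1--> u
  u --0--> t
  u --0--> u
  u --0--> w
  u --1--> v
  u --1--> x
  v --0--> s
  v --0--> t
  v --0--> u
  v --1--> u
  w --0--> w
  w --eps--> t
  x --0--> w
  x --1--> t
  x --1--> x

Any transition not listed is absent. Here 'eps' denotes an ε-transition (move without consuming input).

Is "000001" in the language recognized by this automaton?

No

Start: ε-closure({s}) = {s, x}.
Read '0': {s, x} → {t, w}.
Read '0': {t, w} → {s, t, w, x}.
Read '0': {s, t, w, x} → {s, t, w, x}.
Read '0': {s, t, w, x} → {s, t, w, x}.
Read '0': {s, t, w, x} → {s, t, w, x}.
Read '1': {s, t, w, x} → {t, u, x}.
The final set {t, u, x} contains no accepting state.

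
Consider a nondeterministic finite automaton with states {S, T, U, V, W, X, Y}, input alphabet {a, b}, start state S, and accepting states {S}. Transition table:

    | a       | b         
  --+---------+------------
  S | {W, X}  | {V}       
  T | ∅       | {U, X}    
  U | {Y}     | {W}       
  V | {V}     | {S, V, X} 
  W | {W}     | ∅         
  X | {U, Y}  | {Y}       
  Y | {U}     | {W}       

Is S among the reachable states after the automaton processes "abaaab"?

No

Start in {S}.
Read 'a': {S} → {W, X}.
Read 'b': {W, X} → {Y}.
Read 'a': {Y} → {U}.
Read 'a': {U} → {Y}.
Read 'a': {Y} → {U}.
Read 'b': {U} → {W}.
State S is not in {W}.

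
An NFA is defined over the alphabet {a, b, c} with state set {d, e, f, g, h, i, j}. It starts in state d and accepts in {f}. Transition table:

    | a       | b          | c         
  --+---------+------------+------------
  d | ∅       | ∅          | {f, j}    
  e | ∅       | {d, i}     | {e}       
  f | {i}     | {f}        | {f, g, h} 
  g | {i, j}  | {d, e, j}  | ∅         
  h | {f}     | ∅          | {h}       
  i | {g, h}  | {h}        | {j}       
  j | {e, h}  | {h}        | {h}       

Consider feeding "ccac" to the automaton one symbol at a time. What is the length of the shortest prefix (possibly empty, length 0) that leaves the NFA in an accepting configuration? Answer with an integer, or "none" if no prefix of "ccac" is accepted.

1

Start in {d}.
Read 'c': d→{f, j}; now {f, j}.
None of the earlier sets intersect F, but {f, j} does.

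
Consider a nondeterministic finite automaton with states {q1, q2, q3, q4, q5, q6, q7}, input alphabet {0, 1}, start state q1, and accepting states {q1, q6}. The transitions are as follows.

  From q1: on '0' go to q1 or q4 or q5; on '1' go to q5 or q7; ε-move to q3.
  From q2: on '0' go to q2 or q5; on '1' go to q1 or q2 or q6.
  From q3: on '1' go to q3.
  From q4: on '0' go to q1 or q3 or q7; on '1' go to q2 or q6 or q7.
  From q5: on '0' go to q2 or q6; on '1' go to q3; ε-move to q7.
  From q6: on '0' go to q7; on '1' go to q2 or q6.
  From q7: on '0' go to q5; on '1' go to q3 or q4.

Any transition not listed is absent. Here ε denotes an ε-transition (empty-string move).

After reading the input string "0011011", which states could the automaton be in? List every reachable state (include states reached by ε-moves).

{q1, q2, q3, q4, q5, q6, q7}

Start: ε-closure({q1}) = {q1, q3}.
Read '0': {q1, q3} → {q1, q3, q4, q5, q7}.
Read '0': {q1, q3, q4, q5, q7} → {q1, q2, q3, q4, q5, q6, q7}.
Read '1': {q1, q2, q3, q4, q5, q6, q7} → {q1, q2, q3, q4, q5, q6, q7}.
Read '1': {q1, q2, q3, q4, q5, q6, q7} → {q1, q2, q3, q4, q5, q6, q7}.
Read '0': {q1, q2, q3, q4, q5, q6, q7} → {q1, q2, q3, q4, q5, q6, q7}.
Read '1': {q1, q2, q3, q4, q5, q6, q7} → {q1, q2, q3, q4, q5, q6, q7}.
Read '1': {q1, q2, q3, q4, q5, q6, q7} → {q1, q2, q3, q4, q5, q6, q7}.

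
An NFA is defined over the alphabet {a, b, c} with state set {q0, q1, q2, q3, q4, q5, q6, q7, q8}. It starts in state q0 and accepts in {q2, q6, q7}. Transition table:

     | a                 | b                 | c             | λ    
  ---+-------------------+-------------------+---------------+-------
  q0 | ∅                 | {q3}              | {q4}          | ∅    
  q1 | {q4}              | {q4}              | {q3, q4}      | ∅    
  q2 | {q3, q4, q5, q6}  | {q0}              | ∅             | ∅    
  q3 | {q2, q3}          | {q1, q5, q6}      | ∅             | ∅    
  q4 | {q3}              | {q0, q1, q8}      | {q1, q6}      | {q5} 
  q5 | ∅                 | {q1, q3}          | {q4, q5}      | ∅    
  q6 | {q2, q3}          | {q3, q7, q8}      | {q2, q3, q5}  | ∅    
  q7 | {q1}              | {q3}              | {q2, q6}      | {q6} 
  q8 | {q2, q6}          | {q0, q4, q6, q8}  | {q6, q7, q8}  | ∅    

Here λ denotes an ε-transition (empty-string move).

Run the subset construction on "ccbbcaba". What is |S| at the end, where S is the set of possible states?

6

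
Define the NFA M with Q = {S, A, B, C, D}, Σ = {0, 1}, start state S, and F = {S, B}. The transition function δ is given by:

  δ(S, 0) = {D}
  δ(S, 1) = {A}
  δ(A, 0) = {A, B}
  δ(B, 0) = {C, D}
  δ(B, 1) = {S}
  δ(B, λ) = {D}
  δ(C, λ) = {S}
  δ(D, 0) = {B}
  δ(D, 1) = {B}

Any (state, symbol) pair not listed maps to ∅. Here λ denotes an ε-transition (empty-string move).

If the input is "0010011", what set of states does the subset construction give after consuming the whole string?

{S, A, B, D}

Start in {S}.
Read '0': {S} → {D}.
Read '0': {D} → {B, D}.
Read '1': {B, D} → {S, B, D}.
Read '0': {S, B, D} → {S, B, C, D}.
Read '0': {S, B, C, D} → {S, B, C, D}.
Read '1': {S, B, C, D} → {S, A, B, D}.
Read '1': {S, A, B, D} → {S, A, B, D}.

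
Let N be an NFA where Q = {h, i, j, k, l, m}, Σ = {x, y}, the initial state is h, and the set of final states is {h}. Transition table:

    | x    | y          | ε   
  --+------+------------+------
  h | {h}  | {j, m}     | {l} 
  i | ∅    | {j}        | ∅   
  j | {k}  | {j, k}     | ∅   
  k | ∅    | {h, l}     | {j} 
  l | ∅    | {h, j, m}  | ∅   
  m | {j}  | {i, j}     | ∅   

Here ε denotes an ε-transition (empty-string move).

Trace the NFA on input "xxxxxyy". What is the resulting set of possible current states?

{h, i, j, k, l, m}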